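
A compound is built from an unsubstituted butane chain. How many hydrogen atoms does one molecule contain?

Atom tally by fragment:
  CH3 → C:1 H:3
  CH2 → C:1 H:2
  CH2 → C:1 H:2
  CH3 → C:1 H:3
Element totals:
  C: 4
  H: 10

10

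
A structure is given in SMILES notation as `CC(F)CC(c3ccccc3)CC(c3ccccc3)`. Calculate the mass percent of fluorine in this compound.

7.41%

Atom tally by fragment:
  CH3 → C:1 H:3
  CH(F) → C:1 H:1 F:1
  CH2 → C:1 H:2
  CH(C6H5) → C:7 H:6
  CH2 → C:1 H:2
  CH2C6H5 → C:7 H:7
Element totals:
  C: 18
  H: 21
  F: 1
Molecular formula: C18H21F.
Molar mass = 256.364 g/mol.
Mass from F: 1 × 18.998 = 18.998 g/mol.
%F = 18.998 / 256.364 × 100 = 7.41%.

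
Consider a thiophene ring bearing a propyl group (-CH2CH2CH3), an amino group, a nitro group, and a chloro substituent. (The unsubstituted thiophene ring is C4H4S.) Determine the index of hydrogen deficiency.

4

Atom tally by fragment:
  thiophene ring core → C:4 H:4 S:1
  (− 4 ring H displaced by substituents)
  + CH2CH2CH3 → C:3 H:7
  + NH2 → N:1 H:2
  + NO2 → N:1 O:2
  + Cl → Cl:1
Element totals:
  C: 7
  H: 9
  Cl: 1
  N: 2
  O: 2
  S: 1
Molecular formula: C7H9ClN2O2S.
DoU = (2C + 2 + N − H − X) / 2 = (2·7 + 2 + 2 − 9 − 1) / 2 = 4.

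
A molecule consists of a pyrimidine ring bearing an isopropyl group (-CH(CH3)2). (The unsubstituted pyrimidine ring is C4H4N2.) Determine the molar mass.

Atom tally by fragment:
  pyrimidine ring core → C:4 H:4 N:2
  (− 1 ring H displaced by substituents)
  + CH(CH3)2 → C:3 H:7
Element totals:
  C: 7
  H: 10
  N: 2
Molecular formula: C7H10N2.
  M = 7(12.011) + 10(1.008) + 2(14.007)
    = 84.077 + 10.080 + 28.014 = 122.171

122.17 g/mol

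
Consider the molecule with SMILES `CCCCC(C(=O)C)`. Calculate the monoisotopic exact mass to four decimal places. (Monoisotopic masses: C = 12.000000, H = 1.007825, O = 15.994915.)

114.1045

Atom tally by fragment:
  CH3 → C:1 H:3
  CH2 → C:1 H:2
  CH2 → C:1 H:2
  CH2 → C:1 H:2
  CH2COCH3 → C:3 H:5 O:1
Element totals:
  C: 7
  H: 14
  O: 1
Molecular formula: C7H14O.
  M = 7(12.0) + 14(1.007825) + 15.994915
    = 84.000000 + 14.109550 + 15.994915 = 114.104465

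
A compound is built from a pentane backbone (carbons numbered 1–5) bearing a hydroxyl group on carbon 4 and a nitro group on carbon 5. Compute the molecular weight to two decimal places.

Atom tally by fragment:
  CH3 → C:1 H:3
  CH2 → C:1 H:2
  CH2 → C:1 H:2
  CH(OH) → C:1 H:2 O:1
  CH2NO2 → C:1 H:2 N:1 O:2
Element totals:
  C: 5
  H: 11
  N: 1
  O: 3
Molecular formula: C5H11NO3.
  M = 5(12.011) + 11(1.008) + 14.007 + 3(15.999)
    = 60.055 + 11.088 + 14.007 + 47.997 = 133.147

133.15 g/mol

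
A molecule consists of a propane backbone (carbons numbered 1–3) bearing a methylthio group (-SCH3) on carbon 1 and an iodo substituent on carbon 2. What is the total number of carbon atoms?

Atom tally by fragment:
  CH3SCH2 → C:2 H:5 S:1
  CH(I) → C:1 H:1 I:1
  CH3 → C:1 H:3
Element totals:
  C: 4
  H: 9
  I: 1
  S: 1

4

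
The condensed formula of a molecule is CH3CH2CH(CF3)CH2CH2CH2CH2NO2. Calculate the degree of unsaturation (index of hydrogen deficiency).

1

Atom tally by fragment:
  CH3 → C:1 H:3
  CH2 → C:1 H:2
  CH(CF3) → C:2 H:1 F:3
  CH2 → C:1 H:2
  CH2 → C:1 H:2
  CH2 → C:1 H:2
  CH2NO2 → C:1 H:2 N:1 O:2
Element totals:
  C: 8
  H: 14
  F: 3
  N: 1
  O: 2
Molecular formula: C8H14F3NO2.
DoU = (2C + 2 + N − H − X) / 2 = (2·8 + 2 + 1 − 14 − 3) / 2 = 1.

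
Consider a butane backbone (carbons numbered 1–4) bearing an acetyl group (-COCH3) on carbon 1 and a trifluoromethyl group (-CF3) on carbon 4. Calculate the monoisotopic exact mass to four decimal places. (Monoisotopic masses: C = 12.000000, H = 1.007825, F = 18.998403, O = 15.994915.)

168.0762

Atom tally by fragment:
  CH3COCH2 → C:3 H:5 O:1
  CH2 → C:1 H:2
  CH2 → C:1 H:2
  CH2CF3 → C:2 H:2 F:3
Element totals:
  C: 7
  H: 11
  F: 3
  O: 1
Molecular formula: C7H11F3O.
  M = 7(12.0) + 11(1.007825) + 3(18.998403) + 15.994915
    = 84.000000 + 11.086075 + 56.995209 + 15.994915 = 168.076199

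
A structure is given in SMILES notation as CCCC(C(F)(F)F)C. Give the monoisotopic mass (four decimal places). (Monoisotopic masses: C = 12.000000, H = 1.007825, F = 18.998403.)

Atom tally by fragment:
  CH3 → C:1 H:3
  CH2 → C:1 H:2
  CH2 → C:1 H:2
  CH(CF3) → C:2 H:1 F:3
  CH3 → C:1 H:3
Element totals:
  C: 6
  H: 11
  F: 3
Molecular formula: C6H11F3.
  M = 6(12.0) + 11(1.007825) + 3(18.998403)
    = 72.000000 + 11.086075 + 56.995209 = 140.081284

140.0813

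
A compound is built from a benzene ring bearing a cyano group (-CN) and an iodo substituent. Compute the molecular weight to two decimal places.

229.02 g/mol

Atom tally by fragment:
  benzene ring core → C:6 H:6
  (− 2 ring H displaced by substituents)
  + CN → C:1 N:1
  + I → I:1
Element totals:
  C: 7
  H: 4
  I: 1
  N: 1
Molecular formula: C7H4IN.
  M = 7(12.011) + 4(1.008) + 126.904 + 14.007
    = 84.077 + 4.032 + 126.904 + 14.007 = 229.020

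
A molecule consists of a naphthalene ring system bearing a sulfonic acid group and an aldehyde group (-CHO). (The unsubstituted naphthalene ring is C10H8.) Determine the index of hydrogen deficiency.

8

Atom tally by fragment:
  naphthalene ring system core → C:10 H:8
  (− 2 ring H displaced by substituents)
  + SO3H → S:1 O:3 H:1
  + CHO → C:1 H:1 O:1
Element totals:
  C: 11
  H: 8
  O: 4
  S: 1
Molecular formula: C11H8O4S.
DoU = (2C + 2 + N − H − X) / 2 = (2·11 + 2 + 0 − 8 − 0) / 2 = 8.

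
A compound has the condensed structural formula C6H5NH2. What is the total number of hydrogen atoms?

7

Atom tally by fragment:
  benzene ring core → C:6 H:6
  (− 1 ring H displaced by substituents)
  + NH2 → N:1 H:2
Element totals:
  C: 6
  H: 7
  N: 1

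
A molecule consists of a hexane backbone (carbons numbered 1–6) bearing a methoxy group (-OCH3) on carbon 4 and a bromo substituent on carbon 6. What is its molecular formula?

Atom tally by fragment:
  CH3 → C:1 H:3
  CH2 → C:1 H:2
  CH2 → C:1 H:2
  CH(OCH3) → C:2 H:4 O:1
  CH2 → C:1 H:2
  CH2Br → C:1 H:2 Br:1
Element totals:
  C: 7
  H: 15
  Br: 1
  O: 1

C7H15BrO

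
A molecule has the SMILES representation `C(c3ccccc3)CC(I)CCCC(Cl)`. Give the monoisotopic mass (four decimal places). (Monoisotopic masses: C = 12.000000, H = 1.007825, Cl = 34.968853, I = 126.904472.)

336.0142

Atom tally by fragment:
  C6H5CH2 → C:7 H:7
  CH2 → C:1 H:2
  CH(I) → C:1 H:1 I:1
  CH2 → C:1 H:2
  CH2 → C:1 H:2
  CH2 → C:1 H:2
  CH2Cl → C:1 H:2 Cl:1
Element totals:
  C: 13
  H: 18
  Cl: 1
  I: 1
Molecular formula: C13H18ClI.
  M = 13(12.0) + 18(1.007825) + 34.968853 + 126.904472
    = 156.000000 + 18.140850 + 34.968853 + 126.904472 = 336.014175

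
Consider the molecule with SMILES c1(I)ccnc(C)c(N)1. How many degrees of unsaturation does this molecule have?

4

Atom tally by fragment:
  pyridine ring core → C:5 H:5 N:1
  (− 3 ring H displaced by substituents)
  + I → I:1
  + CH3 → C:1 H:3
  + NH2 → N:1 H:2
Element totals:
  C: 6
  H: 7
  I: 1
  N: 2
Molecular formula: C6H7IN2.
DoU = (2C + 2 + N − H − X) / 2 = (2·6 + 2 + 2 − 7 − 1) / 2 = 4.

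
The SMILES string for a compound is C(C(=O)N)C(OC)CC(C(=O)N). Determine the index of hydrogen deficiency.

Atom tally by fragment:
  H2NOCCH2 → C:2 H:4 O:1 N:1
  CH(OCH3) → C:2 H:4 O:1
  CH2 → C:1 H:2
  CH2CONH2 → C:2 H:4 O:1 N:1
Element totals:
  C: 7
  H: 14
  N: 2
  O: 3
Molecular formula: C7H14N2O3.
DoU = (2C + 2 + N − H − X) / 2 = (2·7 + 2 + 2 − 14 − 0) / 2 = 2.

2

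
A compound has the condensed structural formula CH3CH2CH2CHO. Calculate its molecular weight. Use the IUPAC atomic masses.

Atom tally by fragment:
  CH3 → C:1 H:3
  CH2 → C:1 H:2
  CH2CHO → C:2 H:3 O:1
Element totals:
  C: 4
  H: 8
  O: 1
Molecular formula: C4H8O.
  M = 4(12.011) + 8(1.008) + 15.999
    = 48.044 + 8.064 + 15.999 = 72.107

72.11 g/mol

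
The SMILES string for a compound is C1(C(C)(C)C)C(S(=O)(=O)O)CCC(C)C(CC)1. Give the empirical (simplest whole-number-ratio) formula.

Atom tally by fragment:
  cyclohexane ring core → C:6 H:12
  (− 4 ring H displaced by substituents)
  + C(CH3)3 → C:4 H:9
  + SO3H → S:1 O:3 H:1
  + CH3 → C:1 H:3
  + C2H5 → C:2 H:5
Element totals:
  C: 13
  H: 26
  O: 3
  S: 1
Molecular formula: C13H26O3S.
gcd of subscripts (13, 26, 3, 1) = 1, so the empirical formula equals the molecular formula.

C13H26O3S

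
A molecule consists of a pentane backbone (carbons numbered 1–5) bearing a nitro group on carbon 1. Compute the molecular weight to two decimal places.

117.15 g/mol

Atom tally by fragment:
  O2NCH2 → C:1 H:2 N:1 O:2
  CH2 → C:1 H:2
  CH2 → C:1 H:2
  CH2 → C:1 H:2
  CH3 → C:1 H:3
Element totals:
  C: 5
  H: 11
  N: 1
  O: 2
Molecular formula: C5H11NO2.
  M = 5(12.011) + 11(1.008) + 14.007 + 2(15.999)
    = 60.055 + 11.088 + 14.007 + 31.998 = 117.148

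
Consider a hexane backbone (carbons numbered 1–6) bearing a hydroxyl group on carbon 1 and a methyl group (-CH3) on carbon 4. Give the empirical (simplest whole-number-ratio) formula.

Atom tally by fragment:
  HOCH2 → C:1 H:3 O:1
  CH2 → C:1 H:2
  CH2 → C:1 H:2
  CH(CH3) → C:2 H:4
  CH2 → C:1 H:2
  CH3 → C:1 H:3
Element totals:
  C: 7
  H: 16
  O: 1
Molecular formula: C7H16O.
gcd of subscripts (7, 16, 1) = 1, so the empirical formula equals the molecular formula.

C7H16O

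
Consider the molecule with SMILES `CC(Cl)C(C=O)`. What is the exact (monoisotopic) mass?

106.0185

Atom tally by fragment:
  CH3 → C:1 H:3
  CH(Cl) → C:1 H:1 Cl:1
  CH2CHO → C:2 H:3 O:1
Element totals:
  C: 4
  H: 7
  Cl: 1
  O: 1
Molecular formula: C4H7ClO.
  M = 4(12.0) + 7(1.007825) + 34.968853 + 15.994915
    = 48.000000 + 7.054775 + 34.968853 + 15.994915 = 106.018543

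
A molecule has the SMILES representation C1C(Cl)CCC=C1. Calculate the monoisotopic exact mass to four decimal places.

116.0393

Atom tally by fragment:
  cyclohexene ring core → C:6 H:10
  (− 1 ring H displaced by substituents)
  + Cl → Cl:1
Element totals:
  C: 6
  H: 9
  Cl: 1
Molecular formula: C6H9Cl.
  M = 6(12.0) + 9(1.007825) + 34.968853
    = 72.000000 + 9.070425 + 34.968853 = 116.039278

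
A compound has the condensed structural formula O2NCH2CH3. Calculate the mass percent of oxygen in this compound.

Element totals:
  C: 2
  H: 5
  N: 1
  O: 2
Molecular formula: C2H5NO2.
Molar mass = 75.067 g/mol.
Mass from O: 2 × 15.999 = 31.998 g/mol.
%O = 31.998 / 75.067 × 100 = 42.63%.

42.63%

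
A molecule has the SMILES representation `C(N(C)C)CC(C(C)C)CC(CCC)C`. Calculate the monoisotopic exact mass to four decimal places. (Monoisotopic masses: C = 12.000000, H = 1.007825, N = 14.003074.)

Atom tally by fragment:
  (CH3)2NCH2 → C:3 H:8 N:1
  CH2 → C:1 H:2
  CH(CH(CH3)2) → C:4 H:8
  CH2 → C:1 H:2
  CH(CH2CH2CH3) → C:4 H:8
  CH3 → C:1 H:3
Element totals:
  C: 14
  H: 31
  N: 1
Molecular formula: C14H31N.
  M = 14(12.0) + 31(1.007825) + 14.003074
    = 168.000000 + 31.242575 + 14.003074 = 213.245649

213.2456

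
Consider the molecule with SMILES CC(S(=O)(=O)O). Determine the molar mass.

110.13 g/mol

Atom tally by fragment:
  CH3 → C:1 H:3
  CH2SO3H → C:1 H:3 S:1 O:3
Element totals:
  C: 2
  H: 6
  O: 3
  S: 1
Molecular formula: C2H6O3S.
  M = 2(12.011) + 6(1.008) + 3(15.999) + 32.06
    = 24.022 + 6.048 + 47.997 + 32.060 = 110.127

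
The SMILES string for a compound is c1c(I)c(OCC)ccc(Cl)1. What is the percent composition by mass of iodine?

Atom tally by fragment:
  benzene ring core → C:6 H:6
  (− 3 ring H displaced by substituents)
  + I → I:1
  + OC2H5 → C:2 H:5 O:1
  + Cl → Cl:1
Element totals:
  C: 8
  H: 8
  Cl: 1
  I: 1
  O: 1
Molecular formula: C8H8ClIO.
Molar mass = 282.505 g/mol.
Mass from I: 1 × 126.904 = 126.904 g/mol.
%I = 126.904 / 282.505 × 100 = 44.92%.

44.92%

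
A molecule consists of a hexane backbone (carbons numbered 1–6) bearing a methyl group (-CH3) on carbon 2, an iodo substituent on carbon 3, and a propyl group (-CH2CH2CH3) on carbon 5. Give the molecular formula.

C10H21I

Atom tally by fragment:
  CH3 → C:1 H:3
  CH(CH3) → C:2 H:4
  CH(I) → C:1 H:1 I:1
  CH2 → C:1 H:2
  CH(CH2CH2CH3) → C:4 H:8
  CH3 → C:1 H:3
Element totals:
  C: 10
  H: 21
  I: 1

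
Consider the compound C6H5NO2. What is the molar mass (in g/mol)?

Atom tally by fragment:
  benzene ring core → C:6 H:6
  (− 1 ring H displaced by substituents)
  + NO2 → N:1 O:2
Element totals:
  C: 6
  H: 5
  N: 1
  O: 2
Molecular formula: C6H5NO2.
  M = 6(12.011) + 5(1.008) + 14.007 + 2(15.999)
    = 72.066 + 5.040 + 14.007 + 31.998 = 123.111

123.11 g/mol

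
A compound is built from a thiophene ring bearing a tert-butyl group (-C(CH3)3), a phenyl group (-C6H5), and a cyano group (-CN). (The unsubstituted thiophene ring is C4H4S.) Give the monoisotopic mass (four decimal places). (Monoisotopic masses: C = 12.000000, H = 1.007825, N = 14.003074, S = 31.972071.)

241.0925

Atom tally by fragment:
  thiophene ring core → C:4 H:4 S:1
  (− 3 ring H displaced by substituents)
  + C(CH3)3 → C:4 H:9
  + C6H5 → C:6 H:5
  + CN → C:1 N:1
Element totals:
  C: 15
  H: 15
  N: 1
  S: 1
Molecular formula: C15H15NS.
  M = 15(12.0) + 15(1.007825) + 14.003074 + 31.972071
    = 180.000000 + 15.117375 + 14.003074 + 31.972071 = 241.092520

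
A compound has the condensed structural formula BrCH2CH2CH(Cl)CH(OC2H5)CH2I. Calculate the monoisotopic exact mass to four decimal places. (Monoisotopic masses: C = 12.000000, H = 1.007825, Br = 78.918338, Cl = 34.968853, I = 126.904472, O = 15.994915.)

Element totals:
  C: 7
  H: 13
  Br: 1
  Cl: 1
  I: 1
  O: 1
Molecular formula: C7H13BrClIO.
  M = 7(12.0) + 13(1.007825) + 78.918338 + 34.968853 + 126.904472 + 15.994915
    = 84.000000 + 13.101725 + 78.918338 + 34.968853 + 126.904472 + 15.994915 = 353.888303

353.8883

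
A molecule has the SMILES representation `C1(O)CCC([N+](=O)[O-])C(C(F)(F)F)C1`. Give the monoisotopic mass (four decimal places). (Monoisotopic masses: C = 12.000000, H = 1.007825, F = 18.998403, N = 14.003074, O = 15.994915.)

Atom tally by fragment:
  cyclohexane ring core → C:6 H:12
  (− 3 ring H displaced by substituents)
  + OH → O:1 H:1
  + NO2 → N:1 O:2
  + CF3 → C:1 F:3
Element totals:
  C: 7
  H: 10
  F: 3
  N: 1
  O: 3
Molecular formula: C7H10F3NO3.
  M = 7(12.0) + 10(1.007825) + 3(18.998403) + 14.003074 + 3(15.994915)
    = 84.000000 + 10.078250 + 56.995209 + 14.003074 + 47.984745 = 213.061278

213.0613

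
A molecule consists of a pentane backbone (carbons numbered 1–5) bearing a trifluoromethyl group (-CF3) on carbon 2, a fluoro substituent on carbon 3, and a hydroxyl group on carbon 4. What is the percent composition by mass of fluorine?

Atom tally by fragment:
  CH3 → C:1 H:3
  CH(CF3) → C:2 H:1 F:3
  CH(F) → C:1 H:1 F:1
  CH(OH) → C:1 H:2 O:1
  CH3 → C:1 H:3
Element totals:
  C: 6
  H: 10
  F: 4
  O: 1
Molecular formula: C6H10F4O.
Molar mass = 174.137 g/mol.
Mass from F: 4 × 18.998 = 75.992 g/mol.
%F = 75.992 / 174.137 × 100 = 43.64%.

43.64%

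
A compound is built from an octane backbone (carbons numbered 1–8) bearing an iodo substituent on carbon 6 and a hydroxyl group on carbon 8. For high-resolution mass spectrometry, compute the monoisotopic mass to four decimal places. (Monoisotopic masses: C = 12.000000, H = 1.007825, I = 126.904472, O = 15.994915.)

Atom tally by fragment:
  CH3 → C:1 H:3
  CH2 → C:1 H:2
  CH2 → C:1 H:2
  CH2 → C:1 H:2
  CH2 → C:1 H:2
  CH(I) → C:1 H:1 I:1
  CH2 → C:1 H:2
  CH2OH → C:1 H:3 O:1
Element totals:
  C: 8
  H: 17
  I: 1
  O: 1
Molecular formula: C8H17IO.
  M = 8(12.0) + 17(1.007825) + 126.904472 + 15.994915
    = 96.000000 + 17.133025 + 126.904472 + 15.994915 = 256.032412

256.0324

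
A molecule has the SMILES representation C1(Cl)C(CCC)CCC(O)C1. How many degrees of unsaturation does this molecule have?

1

Atom tally by fragment:
  cyclohexane ring core → C:6 H:12
  (− 3 ring H displaced by substituents)
  + Cl → Cl:1
  + CH2CH2CH3 → C:3 H:7
  + OH → O:1 H:1
Element totals:
  C: 9
  H: 17
  Cl: 1
  O: 1
Molecular formula: C9H17ClO.
DoU = (2C + 2 + N − H − X) / 2 = (2·9 + 2 + 0 − 17 − 1) / 2 = 1.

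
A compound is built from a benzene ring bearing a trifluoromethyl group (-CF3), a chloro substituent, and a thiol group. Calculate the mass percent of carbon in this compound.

Atom tally by fragment:
  benzene ring core → C:6 H:6
  (− 3 ring H displaced by substituents)
  + CF3 → C:1 F:3
  + Cl → Cl:1
  + SH → S:1 H:1
Element totals:
  C: 7
  H: 4
  Cl: 1
  F: 3
  S: 1
Molecular formula: C7H4ClF3S.
Molar mass = 212.613 g/mol.
Mass from C: 7 × 12.011 = 84.077 g/mol.
%C = 84.077 / 212.613 × 100 = 39.54%.

39.54%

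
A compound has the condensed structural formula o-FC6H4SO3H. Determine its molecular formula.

Element totals:
  C: 6
  H: 5
  F: 1
  O: 3
  S: 1

C6H5FO3S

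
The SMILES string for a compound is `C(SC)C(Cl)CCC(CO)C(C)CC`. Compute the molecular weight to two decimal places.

238.81 g/mol

Atom tally by fragment:
  CH3SCH2 → C:2 H:5 S:1
  CH(Cl) → C:1 H:1 Cl:1
  CH2 → C:1 H:2
  CH2 → C:1 H:2
  CH(CH2OH) → C:2 H:4 O:1
  CH(CH3) → C:2 H:4
  CH2 → C:1 H:2
  CH3 → C:1 H:3
Element totals:
  C: 11
  H: 23
  Cl: 1
  O: 1
  S: 1
Molecular formula: C11H23ClOS.
  M = 11(12.011) + 23(1.008) + 35.45 + 15.999 + 32.06
    = 132.121 + 23.184 + 35.450 + 15.999 + 32.060 = 238.814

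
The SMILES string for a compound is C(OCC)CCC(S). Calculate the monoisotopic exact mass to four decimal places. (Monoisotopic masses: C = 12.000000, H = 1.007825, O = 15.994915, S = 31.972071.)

134.0765

Atom tally by fragment:
  C2H5OCH2 → C:3 H:7 O:1
  CH2 → C:1 H:2
  CH2 → C:1 H:2
  CH2SH → C:1 H:3 S:1
Element totals:
  C: 6
  H: 14
  O: 1
  S: 1
Molecular formula: C6H14OS.
  M = 6(12.0) + 14(1.007825) + 15.994915 + 31.972071
    = 72.000000 + 14.109550 + 15.994915 + 31.972071 = 134.076536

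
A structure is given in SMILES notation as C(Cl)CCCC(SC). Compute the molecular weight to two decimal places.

152.68 g/mol

Atom tally by fragment:
  ClCH2 → C:1 H:2 Cl:1
  CH2 → C:1 H:2
  CH2 → C:1 H:2
  CH2 → C:1 H:2
  CH2SCH3 → C:2 H:5 S:1
Element totals:
  C: 6
  H: 13
  Cl: 1
  S: 1
Molecular formula: C6H13ClS.
  M = 6(12.011) + 13(1.008) + 35.45 + 32.06
    = 72.066 + 13.104 + 35.450 + 32.060 = 152.680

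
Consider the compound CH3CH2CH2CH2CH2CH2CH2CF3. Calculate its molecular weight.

168.20 g/mol

Atom tally by fragment:
  CH3 → C:1 H:3
  CH2 → C:1 H:2
  CH2 → C:1 H:2
  CH2 → C:1 H:2
  CH2 → C:1 H:2
  CH2 → C:1 H:2
  CH2CF3 → C:2 H:2 F:3
Element totals:
  C: 8
  H: 15
  F: 3
Molecular formula: C8H15F3.
  M = 8(12.011) + 15(1.008) + 3(18.998)
    = 96.088 + 15.120 + 56.994 = 168.202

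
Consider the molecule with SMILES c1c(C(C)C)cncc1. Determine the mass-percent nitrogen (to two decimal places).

Atom tally by fragment:
  pyridine ring core → C:5 H:5 N:1
  (− 1 ring H displaced by substituents)
  + CH(CH3)2 → C:3 H:7
Element totals:
  C: 8
  H: 11
  N: 1
Molecular formula: C8H11N.
Molar mass = 121.183 g/mol.
Mass from N: 1 × 14.007 = 14.007 g/mol.
%N = 14.007 / 121.183 × 100 = 11.56%.

11.56%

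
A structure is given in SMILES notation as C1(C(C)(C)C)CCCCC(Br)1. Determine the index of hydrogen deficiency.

Atom tally by fragment:
  cyclohexane ring core → C:6 H:12
  (− 2 ring H displaced by substituents)
  + C(CH3)3 → C:4 H:9
  + Br → Br:1
Element totals:
  C: 10
  H: 19
  Br: 1
Molecular formula: C10H19Br.
DoU = (2C + 2 + N − H − X) / 2 = (2·10 + 2 + 0 − 19 − 1) / 2 = 1.

1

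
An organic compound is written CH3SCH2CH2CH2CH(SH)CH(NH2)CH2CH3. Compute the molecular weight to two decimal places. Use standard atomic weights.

Atom tally by fragment:
  CH3SCH2 → C:2 H:5 S:1
  CH2 → C:1 H:2
  CH2 → C:1 H:2
  CH(SH) → C:1 H:2 S:1
  CH(NH2) → C:1 H:3 N:1
  CH2 → C:1 H:2
  CH3 → C:1 H:3
Element totals:
  C: 8
  H: 19
  N: 1
  S: 2
Molecular formula: C8H19NS2.
  M = 8(12.011) + 19(1.008) + 14.007 + 2(32.06)
    = 96.088 + 19.152 + 14.007 + 64.120 = 193.367

193.37 g/mol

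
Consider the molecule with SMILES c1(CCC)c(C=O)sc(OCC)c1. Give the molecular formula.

Atom tally by fragment:
  thiophene ring core → C:4 H:4 S:1
  (− 3 ring H displaced by substituents)
  + CH2CH2CH3 → C:3 H:7
  + CHO → C:1 H:1 O:1
  + OC2H5 → C:2 H:5 O:1
Element totals:
  C: 10
  H: 14
  O: 2
  S: 1

C10H14O2S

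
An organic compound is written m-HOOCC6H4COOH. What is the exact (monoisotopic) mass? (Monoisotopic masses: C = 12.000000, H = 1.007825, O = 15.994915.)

Element totals:
  C: 8
  H: 6
  O: 4
Molecular formula: C8H6O4.
  M = 8(12.0) + 6(1.007825) + 4(15.994915)
    = 96.000000 + 6.046950 + 63.979660 = 166.026610

166.0266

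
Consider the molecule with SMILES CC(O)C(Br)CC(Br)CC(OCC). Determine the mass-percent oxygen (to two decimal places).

Atom tally by fragment:
  CH3 → C:1 H:3
  CH(OH) → C:1 H:2 O:1
  CH(Br) → C:1 H:1 Br:1
  CH2 → C:1 H:2
  CH(Br) → C:1 H:1 Br:1
  CH2 → C:1 H:2
  CH2OC2H5 → C:3 H:7 O:1
Element totals:
  C: 9
  H: 18
  Br: 2
  O: 2
Molecular formula: C9H18Br2O2.
Molar mass = 318.049 g/mol.
Mass from O: 2 × 15.999 = 31.998 g/mol.
%O = 31.998 / 318.049 × 100 = 10.06%.

10.06%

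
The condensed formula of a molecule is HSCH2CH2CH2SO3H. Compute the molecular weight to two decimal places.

Element totals:
  C: 3
  H: 8
  O: 3
  S: 2
Molecular formula: C3H8O3S2.
  M = 3(12.011) + 8(1.008) + 3(15.999) + 2(32.06)
    = 36.033 + 8.064 + 47.997 + 64.120 = 156.214

156.21 g/mol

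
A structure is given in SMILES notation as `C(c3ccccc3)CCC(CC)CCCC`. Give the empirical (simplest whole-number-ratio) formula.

Atom tally by fragment:
  C6H5CH2 → C:7 H:7
  CH2 → C:1 H:2
  CH2 → C:1 H:2
  CH(C2H5) → C:3 H:6
  CH2 → C:1 H:2
  CH2 → C:1 H:2
  CH2 → C:1 H:2
  CH3 → C:1 H:3
Element totals:
  C: 16
  H: 26
Molecular formula: C16H26.
gcd of subscripts = 2; dividing each by 2:
  C: 16/2 = 8
  H: 26/2 = 13

C8H13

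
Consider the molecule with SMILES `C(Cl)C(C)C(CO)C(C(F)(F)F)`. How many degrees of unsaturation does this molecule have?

0

Atom tally by fragment:
  ClCH2 → C:1 H:2 Cl:1
  CH(CH3) → C:2 H:4
  CH(CH2OH) → C:2 H:4 O:1
  CH2CF3 → C:2 H:2 F:3
Element totals:
  C: 7
  H: 12
  Cl: 1
  F: 3
  O: 1
Molecular formula: C7H12ClF3O.
DoU = (2C + 2 + N − H − X) / 2 = (2·7 + 2 + 0 − 12 − 4) / 2 = 0.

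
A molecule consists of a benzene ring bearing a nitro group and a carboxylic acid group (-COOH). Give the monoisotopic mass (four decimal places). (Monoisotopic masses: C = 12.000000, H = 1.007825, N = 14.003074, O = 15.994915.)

167.0219

Atom tally by fragment:
  benzene ring core → C:6 H:6
  (− 2 ring H displaced by substituents)
  + NO2 → N:1 O:2
  + COOH → C:1 H:1 O:2
Element totals:
  C: 7
  H: 5
  N: 1
  O: 4
Molecular formula: C7H5NO4.
  M = 7(12.0) + 5(1.007825) + 14.003074 + 4(15.994915)
    = 84.000000 + 5.039125 + 14.003074 + 63.979660 = 167.021859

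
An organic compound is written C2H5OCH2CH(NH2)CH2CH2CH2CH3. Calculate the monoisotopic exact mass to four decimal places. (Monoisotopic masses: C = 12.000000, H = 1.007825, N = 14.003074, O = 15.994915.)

Element totals:
  C: 8
  H: 19
  N: 1
  O: 1
Molecular formula: C8H19NO.
  M = 8(12.0) + 19(1.007825) + 14.003074 + 15.994915
    = 96.000000 + 19.148675 + 14.003074 + 15.994915 = 145.146664

145.1467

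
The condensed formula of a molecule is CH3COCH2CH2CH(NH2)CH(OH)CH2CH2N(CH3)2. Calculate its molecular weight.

Atom tally by fragment:
  CH3COCH2 → C:3 H:5 O:1
  CH2 → C:1 H:2
  CH(NH2) → C:1 H:3 N:1
  CH(OH) → C:1 H:2 O:1
  CH2 → C:1 H:2
  CH2N(CH3)2 → C:3 H:8 N:1
Element totals:
  C: 10
  H: 22
  N: 2
  O: 2
Molecular formula: C10H22N2O2.
  M = 10(12.011) + 22(1.008) + 2(14.007) + 2(15.999)
    = 120.110 + 22.176 + 28.014 + 31.998 = 202.298

202.30 g/mol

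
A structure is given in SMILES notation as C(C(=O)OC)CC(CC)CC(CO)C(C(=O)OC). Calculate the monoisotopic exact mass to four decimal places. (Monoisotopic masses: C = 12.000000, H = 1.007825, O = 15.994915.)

260.1624

Atom tally by fragment:
  CH3OOCCH2 → C:3 H:5 O:2
  CH2 → C:1 H:2
  CH(C2H5) → C:3 H:6
  CH2 → C:1 H:2
  CH(CH2OH) → C:2 H:4 O:1
  CH2COOCH3 → C:3 H:5 O:2
Element totals:
  C: 13
  H: 24
  O: 5
Molecular formula: C13H24O5.
  M = 13(12.0) + 24(1.007825) + 5(15.994915)
    = 156.000000 + 24.187800 + 79.974575 = 260.162375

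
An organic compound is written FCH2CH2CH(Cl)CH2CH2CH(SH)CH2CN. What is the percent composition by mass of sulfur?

Atom tally by fragment:
  FCH2 → C:1 H:2 F:1
  CH2 → C:1 H:2
  CH(Cl) → C:1 H:1 Cl:1
  CH2 → C:1 H:2
  CH2 → C:1 H:2
  CH(SH) → C:1 H:2 S:1
  CH2CN → C:2 H:2 N:1
Element totals:
  C: 8
  H: 13
  Cl: 1
  F: 1
  N: 1
  S: 1
Molecular formula: C8H13ClFNS.
Molar mass = 209.707 g/mol.
Mass from S: 1 × 32.06 = 32.060 g/mol.
%S = 32.060 / 209.707 × 100 = 15.29%.

15.29%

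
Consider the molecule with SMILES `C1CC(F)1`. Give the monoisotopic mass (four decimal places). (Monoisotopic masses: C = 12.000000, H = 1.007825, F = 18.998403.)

60.0375

Atom tally by fragment:
  cyclopropane ring core → C:3 H:6
  (− 1 ring H displaced by substituents)
  + F → F:1
Element totals:
  C: 3
  H: 5
  F: 1
Molecular formula: C3H5F.
  M = 3(12.0) + 5(1.007825) + 18.998403
    = 36.000000 + 5.039125 + 18.998403 = 60.037528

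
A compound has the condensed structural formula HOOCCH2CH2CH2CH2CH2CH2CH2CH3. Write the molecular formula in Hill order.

Atom tally by fragment:
  HOOCCH2 → C:2 H:3 O:2
  CH2 → C:1 H:2
  CH2 → C:1 H:2
  CH2 → C:1 H:2
  CH2 → C:1 H:2
  CH2 → C:1 H:2
  CH2 → C:1 H:2
  CH3 → C:1 H:3
Element totals:
  C: 9
  H: 18
  O: 2

C9H18O2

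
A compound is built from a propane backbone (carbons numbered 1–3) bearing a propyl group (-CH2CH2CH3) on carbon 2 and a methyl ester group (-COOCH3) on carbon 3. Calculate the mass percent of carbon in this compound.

66.63%

Atom tally by fragment:
  CH3 → C:1 H:3
  CH(CH2CH2CH3) → C:4 H:8
  CH2COOCH3 → C:3 H:5 O:2
Element totals:
  C: 8
  H: 16
  O: 2
Molecular formula: C8H16O2.
Molar mass = 144.214 g/mol.
Mass from C: 8 × 12.011 = 96.088 g/mol.
%C = 96.088 / 144.214 × 100 = 66.63%.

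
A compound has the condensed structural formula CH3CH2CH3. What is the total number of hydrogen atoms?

Element totals:
  C: 3
  H: 8

8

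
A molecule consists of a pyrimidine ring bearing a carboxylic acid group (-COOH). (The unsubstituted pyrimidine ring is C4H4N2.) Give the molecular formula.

Atom tally by fragment:
  pyrimidine ring core → C:4 H:4 N:2
  (− 1 ring H displaced by substituents)
  + COOH → C:1 H:1 O:2
Element totals:
  C: 5
  H: 4
  N: 2
  O: 2

C5H4N2O2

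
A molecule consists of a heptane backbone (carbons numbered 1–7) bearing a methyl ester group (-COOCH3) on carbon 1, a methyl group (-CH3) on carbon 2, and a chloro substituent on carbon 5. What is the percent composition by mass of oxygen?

15.48%

Atom tally by fragment:
  CH3OOCCH2 → C:3 H:5 O:2
  CH(CH3) → C:2 H:4
  CH2 → C:1 H:2
  CH2 → C:1 H:2
  CH(Cl) → C:1 H:1 Cl:1
  CH2 → C:1 H:2
  CH3 → C:1 H:3
Element totals:
  C: 10
  H: 19
  Cl: 1
  O: 2
Molecular formula: C10H19ClO2.
Molar mass = 206.710 g/mol.
Mass from O: 2 × 15.999 = 31.998 g/mol.
%O = 31.998 / 206.710 × 100 = 15.48%.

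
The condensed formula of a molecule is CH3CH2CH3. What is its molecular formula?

C3H8

Atom tally by fragment:
  CH3 → C:1 H:3
  CH2 → C:1 H:2
  CH3 → C:1 H:3
Element totals:
  C: 3
  H: 8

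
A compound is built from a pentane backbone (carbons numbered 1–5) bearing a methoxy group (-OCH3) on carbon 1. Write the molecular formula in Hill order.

C6H14O

Atom tally by fragment:
  CH3OCH2 → C:2 H:5 O:1
  CH2 → C:1 H:2
  CH2 → C:1 H:2
  CH2 → C:1 H:2
  CH3 → C:1 H:3
Element totals:
  C: 6
  H: 14
  O: 1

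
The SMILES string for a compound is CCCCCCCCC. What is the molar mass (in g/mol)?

128.26 g/mol

Atom tally by fragment:
  CH3 → C:1 H:3
  CH2 → C:1 H:2
  CH2 → C:1 H:2
  CH2 → C:1 H:2
  CH2 → C:1 H:2
  CH2 → C:1 H:2
  CH2 → C:1 H:2
  CH2 → C:1 H:2
  CH3 → C:1 H:3
Element totals:
  C: 9
  H: 20
Molecular formula: C9H20.
  M = 9(12.011) + 20(1.008)
    = 108.099 + 20.160 = 128.259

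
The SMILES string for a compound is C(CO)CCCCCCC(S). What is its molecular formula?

C9H20OS

Atom tally by fragment:
  HOCH2CH2 → C:2 H:5 O:1
  CH2 → C:1 H:2
  CH2 → C:1 H:2
  CH2 → C:1 H:2
  CH2 → C:1 H:2
  CH2 → C:1 H:2
  CH2 → C:1 H:2
  CH2SH → C:1 H:3 S:1
Element totals:
  C: 9
  H: 20
  O: 1
  S: 1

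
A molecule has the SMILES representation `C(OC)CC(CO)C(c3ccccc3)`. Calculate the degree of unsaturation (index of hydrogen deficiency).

Atom tally by fragment:
  CH3OCH2 → C:2 H:5 O:1
  CH2 → C:1 H:2
  CH(CH2OH) → C:2 H:4 O:1
  CH2C6H5 → C:7 H:7
Element totals:
  C: 12
  H: 18
  O: 2
Molecular formula: C12H18O2.
DoU = (2C + 2 + N − H − X) / 2 = (2·12 + 2 + 0 − 18 − 0) / 2 = 4.

4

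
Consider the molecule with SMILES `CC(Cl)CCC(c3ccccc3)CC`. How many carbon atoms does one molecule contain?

13

Atom tally by fragment:
  CH3 → C:1 H:3
  CH(Cl) → C:1 H:1 Cl:1
  CH2 → C:1 H:2
  CH2 → C:1 H:2
  CH(C6H5) → C:7 H:6
  CH2 → C:1 H:2
  CH3 → C:1 H:3
Element totals:
  C: 13
  H: 19
  Cl: 1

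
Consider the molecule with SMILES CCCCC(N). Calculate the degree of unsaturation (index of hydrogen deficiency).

Atom tally by fragment:
  CH3 → C:1 H:3
  CH2 → C:1 H:2
  CH2 → C:1 H:2
  CH2 → C:1 H:2
  CH2NH2 → C:1 H:4 N:1
Element totals:
  C: 5
  H: 13
  N: 1
Molecular formula: C5H13N.
DoU = (2C + 2 + N − H − X) / 2 = (2·5 + 2 + 1 − 13 − 0) / 2 = 0.

0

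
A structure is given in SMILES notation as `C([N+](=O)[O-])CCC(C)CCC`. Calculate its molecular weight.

Atom tally by fragment:
  O2NCH2 → C:1 H:2 N:1 O:2
  CH2 → C:1 H:2
  CH2 → C:1 H:2
  CH(CH3) → C:2 H:4
  CH2 → C:1 H:2
  CH2 → C:1 H:2
  CH3 → C:1 H:3
Element totals:
  C: 8
  H: 17
  N: 1
  O: 2
Molecular formula: C8H17NO2.
  M = 8(12.011) + 17(1.008) + 14.007 + 2(15.999)
    = 96.088 + 17.136 + 14.007 + 31.998 = 159.229

159.23 g/mol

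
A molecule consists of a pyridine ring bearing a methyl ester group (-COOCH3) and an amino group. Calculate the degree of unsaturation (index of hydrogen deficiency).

Atom tally by fragment:
  pyridine ring core → C:5 H:5 N:1
  (− 2 ring H displaced by substituents)
  + COOCH3 → C:2 H:3 O:2
  + NH2 → N:1 H:2
Element totals:
  C: 7
  H: 8
  N: 2
  O: 2
Molecular formula: C7H8N2O2.
DoU = (2C + 2 + N − H − X) / 2 = (2·7 + 2 + 2 − 8 − 0) / 2 = 5.

5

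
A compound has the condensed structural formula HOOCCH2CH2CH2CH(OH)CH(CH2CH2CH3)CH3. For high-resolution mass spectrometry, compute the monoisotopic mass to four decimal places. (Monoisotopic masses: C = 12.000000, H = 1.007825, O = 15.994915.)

Element totals:
  C: 10
  H: 20
  O: 3
Molecular formula: C10H20O3.
  M = 10(12.0) + 20(1.007825) + 3(15.994915)
    = 120.000000 + 20.156500 + 47.984745 = 188.141245

188.1412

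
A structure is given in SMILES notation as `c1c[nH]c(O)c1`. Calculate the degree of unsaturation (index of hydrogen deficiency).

3

Atom tally by fragment:
  pyrrole ring core → C:4 H:5 N:1
  (− 1 ring H displaced by substituents)
  + OH → O:1 H:1
Element totals:
  C: 4
  H: 5
  N: 1
  O: 1
Molecular formula: C4H5NO.
DoU = (2C + 2 + N − H − X) / 2 = (2·4 + 2 + 1 − 5 − 0) / 2 = 3.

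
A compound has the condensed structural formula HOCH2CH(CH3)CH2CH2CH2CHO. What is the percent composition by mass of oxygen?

24.58%

Atom tally by fragment:
  HOCH2 → C:1 H:3 O:1
  CH(CH3) → C:2 H:4
  CH2 → C:1 H:2
  CH2 → C:1 H:2
  CH2CHO → C:2 H:3 O:1
Element totals:
  C: 7
  H: 14
  O: 2
Molecular formula: C7H14O2.
Molar mass = 130.187 g/mol.
Mass from O: 2 × 15.999 = 31.998 g/mol.
%O = 31.998 / 130.187 × 100 = 24.58%.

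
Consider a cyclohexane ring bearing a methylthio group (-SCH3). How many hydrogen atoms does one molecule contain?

Atom tally by fragment:
  cyclohexane ring core → C:6 H:12
  (− 1 ring H displaced by substituents)
  + SCH3 → C:1 H:3 S:1
Element totals:
  C: 7
  H: 14
  S: 1

14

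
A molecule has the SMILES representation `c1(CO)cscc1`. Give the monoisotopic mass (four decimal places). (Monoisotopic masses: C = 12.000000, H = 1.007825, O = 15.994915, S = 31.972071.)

114.0139

Atom tally by fragment:
  thiophene ring core → C:4 H:4 S:1
  (− 1 ring H displaced by substituents)
  + CH2OH → C:1 H:3 O:1
Element totals:
  C: 5
  H: 6
  O: 1
  S: 1
Molecular formula: C5H6OS.
  M = 5(12.0) + 6(1.007825) + 15.994915 + 31.972071
    = 60.000000 + 6.046950 + 15.994915 + 31.972071 = 114.013936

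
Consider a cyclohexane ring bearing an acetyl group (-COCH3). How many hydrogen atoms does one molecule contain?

14

Atom tally by fragment:
  cyclohexane ring core → C:6 H:12
  (− 1 ring H displaced by substituents)
  + COCH3 → C:2 H:3 O:1
Element totals:
  C: 8
  H: 14
  O: 1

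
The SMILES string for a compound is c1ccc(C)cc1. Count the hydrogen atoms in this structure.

Atom tally by fragment:
  benzene ring core → C:6 H:6
  (− 1 ring H displaced by substituents)
  + CH3 → C:1 H:3
Element totals:
  C: 7
  H: 8

8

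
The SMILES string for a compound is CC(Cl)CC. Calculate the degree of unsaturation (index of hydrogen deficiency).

Atom tally by fragment:
  CH3 → C:1 H:3
  CH(Cl) → C:1 H:1 Cl:1
  CH2 → C:1 H:2
  CH3 → C:1 H:3
Element totals:
  C: 4
  H: 9
  Cl: 1
Molecular formula: C4H9Cl.
DoU = (2C + 2 + N − H − X) / 2 = (2·4 + 2 + 0 − 9 − 1) / 2 = 0.

0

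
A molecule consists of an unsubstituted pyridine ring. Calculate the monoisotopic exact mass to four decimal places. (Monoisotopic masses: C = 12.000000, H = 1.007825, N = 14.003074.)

79.0422

Atom tally by fragment:
  pyridine ring core → C:5 H:5 N:1
Element totals:
  C: 5
  H: 5
  N: 1
Molecular formula: C5H5N.
  M = 5(12.0) + 5(1.007825) + 14.003074
    = 60.000000 + 5.039125 + 14.003074 = 79.042199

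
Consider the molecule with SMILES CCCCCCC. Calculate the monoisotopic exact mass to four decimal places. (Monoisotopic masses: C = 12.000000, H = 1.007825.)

100.1252

Atom tally by fragment:
  CH3 → C:1 H:3
  CH2 → C:1 H:2
  CH2 → C:1 H:2
  CH2 → C:1 H:2
  CH2 → C:1 H:2
  CH2 → C:1 H:2
  CH3 → C:1 H:3
Element totals:
  C: 7
  H: 16
Molecular formula: C7H16.
  M = 7(12.0) + 16(1.007825)
    = 84.000000 + 16.125200 = 100.125200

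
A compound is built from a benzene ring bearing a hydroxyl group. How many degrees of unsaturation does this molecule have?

Atom tally by fragment:
  benzene ring core → C:6 H:6
  (− 1 ring H displaced by substituents)
  + OH → O:1 H:1
Element totals:
  C: 6
  H: 6
  O: 1
Molecular formula: C6H6O.
DoU = (2C + 2 + N − H − X) / 2 = (2·6 + 2 + 0 − 6 − 0) / 2 = 4.

4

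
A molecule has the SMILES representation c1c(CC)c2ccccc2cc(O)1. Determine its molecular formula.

Atom tally by fragment:
  naphthalene ring system core → C:10 H:8
  (− 2 ring H displaced by substituents)
  + C2H5 → C:2 H:5
  + OH → O:1 H:1
Element totals:
  C: 12
  H: 12
  O: 1

C12H12O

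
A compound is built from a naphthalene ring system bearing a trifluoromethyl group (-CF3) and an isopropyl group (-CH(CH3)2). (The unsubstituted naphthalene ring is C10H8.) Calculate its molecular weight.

238.25 g/mol

Atom tally by fragment:
  naphthalene ring system core → C:10 H:8
  (− 2 ring H displaced by substituents)
  + CF3 → C:1 F:3
  + CH(CH3)2 → C:3 H:7
Element totals:
  C: 14
  H: 13
  F: 3
Molecular formula: C14H13F3.
  M = 14(12.011) + 13(1.008) + 3(18.998)
    = 168.154 + 13.104 + 56.994 = 238.252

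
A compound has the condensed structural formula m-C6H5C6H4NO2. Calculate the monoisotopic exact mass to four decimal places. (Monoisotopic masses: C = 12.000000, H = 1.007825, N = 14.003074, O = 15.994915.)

199.0633

Atom tally by fragment:
  benzene ring core → C:6 H:6
  (− 2 ring H displaced by substituents)
  + C6H5 → C:6 H:5
  + NO2 → N:1 O:2
Element totals:
  C: 12
  H: 9
  N: 1
  O: 2
Molecular formula: C12H9NO2.
  M = 12(12.0) + 9(1.007825) + 14.003074 + 2(15.994915)
    = 144.000000 + 9.070425 + 14.003074 + 31.989830 = 199.063329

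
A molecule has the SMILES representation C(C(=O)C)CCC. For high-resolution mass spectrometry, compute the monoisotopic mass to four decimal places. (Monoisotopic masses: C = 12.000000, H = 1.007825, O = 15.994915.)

Atom tally by fragment:
  CH3COCH2 → C:3 H:5 O:1
  CH2 → C:1 H:2
  CH2 → C:1 H:2
  CH3 → C:1 H:3
Element totals:
  C: 6
  H: 12
  O: 1
Molecular formula: C6H12O.
  M = 6(12.0) + 12(1.007825) + 15.994915
    = 72.000000 + 12.093900 + 15.994915 = 100.088815

100.0888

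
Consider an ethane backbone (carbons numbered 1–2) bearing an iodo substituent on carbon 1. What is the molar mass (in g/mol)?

Atom tally by fragment:
  ICH2 → C:1 H:2 I:1
  CH3 → C:1 H:3
Element totals:
  C: 2
  H: 5
  I: 1
Molecular formula: C2H5I.
  M = 2(12.011) + 5(1.008) + 126.904
    = 24.022 + 5.040 + 126.904 = 155.966

155.97 g/mol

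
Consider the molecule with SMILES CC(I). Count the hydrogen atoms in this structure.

5

Atom tally by fragment:
  CH3 → C:1 H:3
  CH2I → C:1 H:2 I:1
Element totals:
  C: 2
  H: 5
  I: 1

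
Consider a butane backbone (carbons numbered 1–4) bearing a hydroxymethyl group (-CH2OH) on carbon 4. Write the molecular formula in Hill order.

Atom tally by fragment:
  CH3 → C:1 H:3
  CH2 → C:1 H:2
  CH2 → C:1 H:2
  CH2CH2OH → C:2 H:5 O:1
Element totals:
  C: 5
  H: 12
  O: 1

C5H12O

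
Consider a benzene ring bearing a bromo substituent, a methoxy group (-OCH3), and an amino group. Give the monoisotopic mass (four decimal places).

Atom tally by fragment:
  benzene ring core → C:6 H:6
  (− 3 ring H displaced by substituents)
  + Br → Br:1
  + OCH3 → C:1 H:3 O:1
  + NH2 → N:1 H:2
Element totals:
  C: 7
  H: 8
  Br: 1
  N: 1
  O: 1
Molecular formula: C7H8BrNO.
  M = 7(12.0) + 8(1.007825) + 78.918338 + 14.003074 + 15.994915
    = 84.000000 + 8.062600 + 78.918338 + 14.003074 + 15.994915 = 200.978927

200.9789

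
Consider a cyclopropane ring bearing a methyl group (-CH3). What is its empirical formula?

CH2

Atom tally by fragment:
  cyclopropane ring core → C:3 H:6
  (− 1 ring H displaced by substituents)
  + CH3 → C:1 H:3
Element totals:
  C: 4
  H: 8
Molecular formula: C4H8.
gcd of subscripts = 4; dividing each by 4:
  C: 4/4 = 1
  H: 8/4 = 2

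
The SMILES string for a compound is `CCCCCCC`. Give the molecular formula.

C7H16

Atom tally by fragment:
  CH3 → C:1 H:3
  CH2 → C:1 H:2
  CH2 → C:1 H:2
  CH2 → C:1 H:2
  CH2 → C:1 H:2
  CH2 → C:1 H:2
  CH3 → C:1 H:3
Element totals:
  C: 7
  H: 16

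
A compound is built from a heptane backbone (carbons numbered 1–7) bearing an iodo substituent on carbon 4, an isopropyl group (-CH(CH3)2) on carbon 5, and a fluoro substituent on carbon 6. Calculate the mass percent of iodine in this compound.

44.35%

Atom tally by fragment:
  CH3 → C:1 H:3
  CH2 → C:1 H:2
  CH2 → C:1 H:2
  CH(I) → C:1 H:1 I:1
  CH(CH(CH3)2) → C:4 H:8
  CH(F) → C:1 H:1 F:1
  CH3 → C:1 H:3
Element totals:
  C: 10
  H: 20
  F: 1
  I: 1
Molecular formula: C10H20FI.
Molar mass = 286.172 g/mol.
Mass from I: 1 × 126.904 = 126.904 g/mol.
%I = 126.904 / 286.172 × 100 = 44.35%.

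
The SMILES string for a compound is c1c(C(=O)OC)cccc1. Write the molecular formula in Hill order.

Atom tally by fragment:
  benzene ring core → C:6 H:6
  (− 1 ring H displaced by substituents)
  + COOCH3 → C:2 H:3 O:2
Element totals:
  C: 8
  H: 8
  O: 2

C8H8O2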